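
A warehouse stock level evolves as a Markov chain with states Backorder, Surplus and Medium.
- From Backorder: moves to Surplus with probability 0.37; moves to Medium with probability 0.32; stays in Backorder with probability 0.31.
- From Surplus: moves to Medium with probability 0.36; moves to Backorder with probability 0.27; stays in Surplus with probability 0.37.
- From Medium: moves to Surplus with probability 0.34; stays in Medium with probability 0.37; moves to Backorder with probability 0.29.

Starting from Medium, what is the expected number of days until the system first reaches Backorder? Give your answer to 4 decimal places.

3.5337

Let t(s) be the expected number of days to first reach Backorder from state s, with t(Backorder) = 0. Conditioning on the first day:
t(Surplus) = 1 + 0.37·t(Surplus) + 0.36·t(Medium)
t(Medium) = 1 + 0.34·t(Surplus) + 0.37·t(Medium)
Solving: t(Surplus) = 3.6066, t(Medium) = 3.5337.
Expected days from Medium to Backorder: 3.5337.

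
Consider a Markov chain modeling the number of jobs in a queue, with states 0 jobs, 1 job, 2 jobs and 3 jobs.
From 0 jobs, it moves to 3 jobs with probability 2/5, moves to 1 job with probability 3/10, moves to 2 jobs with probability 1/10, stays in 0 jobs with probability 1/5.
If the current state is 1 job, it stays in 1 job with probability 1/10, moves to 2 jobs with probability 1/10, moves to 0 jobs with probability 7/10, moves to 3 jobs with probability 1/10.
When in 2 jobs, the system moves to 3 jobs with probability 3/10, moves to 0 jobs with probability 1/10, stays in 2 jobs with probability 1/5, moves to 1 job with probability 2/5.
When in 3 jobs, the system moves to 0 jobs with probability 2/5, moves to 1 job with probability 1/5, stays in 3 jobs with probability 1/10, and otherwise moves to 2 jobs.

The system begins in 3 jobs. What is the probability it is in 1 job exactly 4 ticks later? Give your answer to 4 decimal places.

0.2492

Propagate the distribution vector 4 ticks from 3 jobs.
After 0 ticks: (0.0000, 0.0000, 0.0000, 1.0000)
After 1 tick: (0.4000, 0.2000, 0.3000, 0.1000)
After 2 ticks: (0.2900, 0.2800, 0.1500, 0.2800)
After 3 ticks: (0.3810, 0.2310, 0.1710, 0.2170)
After 4 ticks: (0.3418, 0.2492, 0.1605, 0.2485)
P(in 1 job after 4 ticks) = 0.2492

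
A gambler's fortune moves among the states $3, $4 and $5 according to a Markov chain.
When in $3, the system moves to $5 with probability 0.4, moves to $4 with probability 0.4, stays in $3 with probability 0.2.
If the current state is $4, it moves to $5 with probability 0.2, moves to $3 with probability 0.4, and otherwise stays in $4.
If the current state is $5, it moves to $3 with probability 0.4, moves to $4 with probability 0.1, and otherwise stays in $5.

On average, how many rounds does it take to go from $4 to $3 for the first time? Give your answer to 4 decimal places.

2.5000

Let t(s) be the expected number of rounds to first reach $3 from state s, with t($3) = 0. Conditioning on the first round:
t($4) = 1 + 0.4·t($4) + 0.2·t($5)
t($5) = 1 + 0.1·t($4) + 0.5·t($5)
Solving: t($4) = 2.5000, t($5) = 2.5000.
Expected rounds from $4 to $3: 2.5000.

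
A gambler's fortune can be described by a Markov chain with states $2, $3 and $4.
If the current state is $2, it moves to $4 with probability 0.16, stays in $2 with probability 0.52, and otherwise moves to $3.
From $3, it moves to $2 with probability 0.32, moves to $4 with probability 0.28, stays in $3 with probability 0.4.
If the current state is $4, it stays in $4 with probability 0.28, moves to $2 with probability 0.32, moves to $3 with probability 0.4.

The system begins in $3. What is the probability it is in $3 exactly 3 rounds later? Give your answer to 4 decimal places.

0.3693

Propagate the distribution vector 3 rounds from $3.
After 0 rounds: (0.0000, 1.0000, 0.0000)
After 1 round: (0.3200, 0.4000, 0.2800)
After 2 rounds: (0.3840, 0.3744, 0.2416)
After 3 rounds: (0.3968, 0.3693, 0.2339)
P(in $3 after 3 rounds) = 0.3693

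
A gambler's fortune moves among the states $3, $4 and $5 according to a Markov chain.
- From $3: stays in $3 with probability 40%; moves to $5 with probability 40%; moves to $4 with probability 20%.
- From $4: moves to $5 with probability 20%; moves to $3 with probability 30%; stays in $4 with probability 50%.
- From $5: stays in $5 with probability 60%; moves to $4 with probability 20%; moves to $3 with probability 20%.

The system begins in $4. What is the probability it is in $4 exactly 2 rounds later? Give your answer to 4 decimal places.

Sum over the intermediate state after 1 round:
P = P($4→$3)·P($3→$4) + P($4→$4)·P($4→$4) + P($4→$5)·P($5→$4)
  = 0.3×0.2 + 0.5×0.5 + 0.2×0.2
  = 0.0600 + 0.2500 + 0.0400 = 0.3500

0.3500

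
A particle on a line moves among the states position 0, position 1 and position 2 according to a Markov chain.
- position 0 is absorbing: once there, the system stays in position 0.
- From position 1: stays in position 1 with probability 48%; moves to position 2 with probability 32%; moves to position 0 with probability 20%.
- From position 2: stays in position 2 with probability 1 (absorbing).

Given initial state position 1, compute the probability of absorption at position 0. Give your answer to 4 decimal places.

Let h(s) be the probability of absorption at position 0 starting from transient state s. Then h(position 0) = 1 and h(position 2) = 0. By first-step analysis:
h(position 1) = 0.2·1 + 0.48·h(position 1) + 0.32·0
Solving: h(position 1) = 0.3846.
Starting from position 1, the probability is 0.3846.

0.3846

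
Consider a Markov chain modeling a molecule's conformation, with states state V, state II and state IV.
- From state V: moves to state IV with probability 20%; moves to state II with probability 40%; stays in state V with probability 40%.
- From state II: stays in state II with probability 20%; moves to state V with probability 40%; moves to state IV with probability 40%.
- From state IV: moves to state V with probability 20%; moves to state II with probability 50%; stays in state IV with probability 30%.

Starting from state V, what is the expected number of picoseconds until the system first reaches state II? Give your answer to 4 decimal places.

Let t(s) be the expected number of picoseconds to first reach state II from state s, with t(state II) = 0. Conditioning on the first picosecond:
t(state V) = 1 + 0.4·t(state V) + 0.2·t(state IV)
t(state IV) = 1 + 0.2·t(state V) + 0.3·t(state IV)
Solving: t(state V) = 2.3684, t(state IV) = 2.1053.
Expected picoseconds from state V to state II: 2.3684.

2.3684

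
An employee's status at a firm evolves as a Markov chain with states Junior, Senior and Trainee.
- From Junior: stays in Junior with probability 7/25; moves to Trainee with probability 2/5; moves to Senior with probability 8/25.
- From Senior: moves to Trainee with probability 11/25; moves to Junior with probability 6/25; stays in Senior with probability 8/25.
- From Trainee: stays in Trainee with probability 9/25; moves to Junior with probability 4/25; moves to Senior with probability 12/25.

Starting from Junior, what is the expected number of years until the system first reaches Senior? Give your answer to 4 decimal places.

2.6210

Let t(s) be the expected number of years to first reach Senior from state s, with t(Senior) = 0. Conditioning on the first year:
t(Junior) = 1 + 0.28·t(Junior) + 0.4·t(Trainee)
t(Trainee) = 1 + 0.16·t(Junior) + 0.36·t(Trainee)
Solving: t(Junior) = 2.6210, t(Trainee) = 2.2177.
Expected years from Junior to Senior: 2.6210.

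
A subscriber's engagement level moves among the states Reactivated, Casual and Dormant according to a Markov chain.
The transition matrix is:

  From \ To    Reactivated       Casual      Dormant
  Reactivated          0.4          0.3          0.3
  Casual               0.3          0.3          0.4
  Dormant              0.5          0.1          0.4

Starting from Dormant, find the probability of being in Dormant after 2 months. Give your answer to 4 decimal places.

Sum over the intermediate state after 1 month:
P = P(Dormant→Reactivated)·P(Reactivated→Dormant) + P(Dormant→Casual)·P(Casual→Dormant) + P(Dormant→Dormant)·P(Dormant→Dormant)
  = 0.5×0.3 + 0.1×0.4 + 0.4×0.4
  = 0.1500 + 0.0400 + 0.1600 = 0.3500

0.3500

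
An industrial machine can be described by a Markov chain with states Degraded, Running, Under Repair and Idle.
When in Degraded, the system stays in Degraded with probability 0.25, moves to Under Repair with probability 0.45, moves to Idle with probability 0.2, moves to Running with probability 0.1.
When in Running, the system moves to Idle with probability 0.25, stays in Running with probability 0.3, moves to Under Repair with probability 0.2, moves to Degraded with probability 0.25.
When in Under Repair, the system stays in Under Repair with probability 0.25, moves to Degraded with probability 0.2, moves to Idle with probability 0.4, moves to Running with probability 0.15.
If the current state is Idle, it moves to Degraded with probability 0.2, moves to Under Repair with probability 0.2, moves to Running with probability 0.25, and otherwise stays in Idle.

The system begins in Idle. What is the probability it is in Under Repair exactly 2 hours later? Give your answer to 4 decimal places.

0.2600

Propagate the distribution vector 2 hours from Idle.
After 0 hours: (0.0000, 0.0000, 0.0000, 1.0000)
After 1 hour: (0.2000, 0.2500, 0.2000, 0.3500)
After 2 hours: (0.2225, 0.2125, 0.2600, 0.3050)
P(in Under Repair after 2 hours) = 0.2600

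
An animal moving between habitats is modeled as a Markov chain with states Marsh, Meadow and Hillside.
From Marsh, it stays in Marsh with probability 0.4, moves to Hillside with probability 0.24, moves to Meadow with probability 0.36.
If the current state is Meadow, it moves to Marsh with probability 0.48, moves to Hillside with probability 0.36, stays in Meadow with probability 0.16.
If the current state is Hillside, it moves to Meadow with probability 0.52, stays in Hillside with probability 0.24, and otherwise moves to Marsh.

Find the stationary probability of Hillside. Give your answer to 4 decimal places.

0.2805

Let the stationary distribution be π with π = πP and π_1 + π_2 + π_3 = 1.
π_1 = 0.4·π_1 + 0.48·π_2 + 0.24·π_3
π_2 = 0.36·π_1 + 0.16·π_2 + 0.52·π_3
Solving with the normalization constraint gives π = (0.3821, 0.3374, 0.2805).
So the stationary probability of Hillside is 0.2805.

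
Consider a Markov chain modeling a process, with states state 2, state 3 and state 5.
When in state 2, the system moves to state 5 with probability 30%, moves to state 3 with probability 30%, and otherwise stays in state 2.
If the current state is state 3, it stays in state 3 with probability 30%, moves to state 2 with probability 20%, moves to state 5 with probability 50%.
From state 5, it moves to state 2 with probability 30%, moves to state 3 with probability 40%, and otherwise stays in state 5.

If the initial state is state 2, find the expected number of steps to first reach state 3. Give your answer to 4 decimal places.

Let t(s) be the expected number of steps to first reach state 3 from state s, with t(state 3) = 0. Conditioning on the first step:
t(state 2) = 1 + 0.4·t(state 2) + 0.3·t(state 5)
t(state 5) = 1 + 0.3·t(state 2) + 0.3·t(state 5)
Solving: t(state 2) = 3.0303, t(state 5) = 2.7273.
Expected steps from state 2 to state 3: 3.0303.

3.0303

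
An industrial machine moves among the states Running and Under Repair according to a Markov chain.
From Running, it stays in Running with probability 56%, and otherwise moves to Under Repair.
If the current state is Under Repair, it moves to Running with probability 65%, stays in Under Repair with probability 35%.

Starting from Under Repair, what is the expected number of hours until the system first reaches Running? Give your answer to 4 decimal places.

1.5385

Let t(s) be the expected number of hours to first reach Running from state s, with t(Running) = 0. Conditioning on the first hour:
t(Under Repair) = 1 + 0.35·t(Under Repair)
Solving: t(Under Repair) = 1.5385.
Expected hours from Under Repair to Running: 1.5385.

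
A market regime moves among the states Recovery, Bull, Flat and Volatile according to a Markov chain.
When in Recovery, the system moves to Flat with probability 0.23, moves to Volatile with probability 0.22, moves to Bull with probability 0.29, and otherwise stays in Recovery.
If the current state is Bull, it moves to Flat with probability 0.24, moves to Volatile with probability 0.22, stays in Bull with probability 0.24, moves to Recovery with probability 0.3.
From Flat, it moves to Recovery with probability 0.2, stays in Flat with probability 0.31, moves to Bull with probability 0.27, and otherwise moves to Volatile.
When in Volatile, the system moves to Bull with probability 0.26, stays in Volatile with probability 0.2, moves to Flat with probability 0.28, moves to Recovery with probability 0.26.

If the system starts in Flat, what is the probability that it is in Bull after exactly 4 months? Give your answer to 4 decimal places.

Propagate the distribution vector 4 months from Flat.
After 0 months: (0.0000, 0.0000, 1.0000, 0.0000)
After 1 month: (0.2000, 0.2700, 0.3100, 0.2200)
After 2 months: (0.2522, 0.2637, 0.2685, 0.2156)
After 3 months: (0.2544, 0.2650, 0.2649, 0.2157)
After 4 months: (0.2547, 0.2650, 0.2646, 0.2157)
P(in Bull after 4 months) = 0.2650

0.2650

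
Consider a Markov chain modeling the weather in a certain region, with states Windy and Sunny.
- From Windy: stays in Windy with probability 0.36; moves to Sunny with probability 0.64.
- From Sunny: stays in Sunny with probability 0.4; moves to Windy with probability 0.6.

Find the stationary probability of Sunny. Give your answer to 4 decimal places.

Let the stationary distribution be π with π = πP and π_1 + π_2 = 1.
π_1 = 0.36·π_1 + 0.6·π_2
Solving with the normalization constraint gives π = (0.4839, 0.5161).
So the stationary probability of Sunny is 0.5161.

0.5161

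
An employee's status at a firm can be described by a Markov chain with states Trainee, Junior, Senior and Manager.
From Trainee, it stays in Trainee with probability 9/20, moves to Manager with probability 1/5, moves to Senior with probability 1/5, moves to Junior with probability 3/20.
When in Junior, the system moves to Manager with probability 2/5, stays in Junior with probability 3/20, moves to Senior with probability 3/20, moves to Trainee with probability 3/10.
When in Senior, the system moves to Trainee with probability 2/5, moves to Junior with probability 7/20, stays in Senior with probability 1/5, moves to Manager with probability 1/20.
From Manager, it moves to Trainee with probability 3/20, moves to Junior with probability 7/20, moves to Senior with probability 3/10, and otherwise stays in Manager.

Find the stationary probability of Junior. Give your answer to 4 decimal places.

Let the stationary distribution be π with π = πP and π_1 + π_2 + π_3 + π_4 = 1.
π_1 = 0.45·π_1 + 0.3·π_2 + 0.4·π_3 + 0.15·π_4
π_2 = 0.15·π_1 + 0.15·π_2 + 0.35·π_3 + 0.35·π_4
π_3 = 0.2·π_1 + 0.15·π_2 + 0.2·π_3 + 0.3·π_4
Solving with the normalization constraint gives π = (0.3396, 0.2351, 0.2098, 0.2155).
So the stationary probability of Junior is 0.2351.

0.2351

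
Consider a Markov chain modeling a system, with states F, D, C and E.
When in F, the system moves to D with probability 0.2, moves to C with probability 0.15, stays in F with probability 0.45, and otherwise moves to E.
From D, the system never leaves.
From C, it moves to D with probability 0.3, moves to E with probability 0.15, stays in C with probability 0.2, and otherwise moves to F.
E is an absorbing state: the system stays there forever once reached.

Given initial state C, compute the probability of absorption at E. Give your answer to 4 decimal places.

Let h(s) be the probability of absorption at E starting from transient state s. Then h(E) = 1 and h(D) = 0. By first-step analysis:
h(F) = 0.45·h(F) + 0.2·0 + 0.15·h(C) + 0.2·1
h(C) = 0.35·h(F) + 0.3·0 + 0.2·h(C) + 0.15·1
Solving: h(F) = 0.4710, h(C) = 0.3935.
Starting from C, the probability is 0.3935.

0.3935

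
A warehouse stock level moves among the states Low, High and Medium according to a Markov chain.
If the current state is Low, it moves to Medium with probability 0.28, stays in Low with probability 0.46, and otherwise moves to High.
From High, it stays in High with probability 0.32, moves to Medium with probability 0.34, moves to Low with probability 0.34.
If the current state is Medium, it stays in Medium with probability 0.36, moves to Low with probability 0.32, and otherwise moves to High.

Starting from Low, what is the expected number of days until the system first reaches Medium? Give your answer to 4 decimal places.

Let t(s) be the expected number of days to first reach Medium from state s, with t(Medium) = 0. Conditioning on the first day:
t(Low) = 1 + 0.46·t(Low) + 0.26·t(High)
t(High) = 1 + 0.34·t(Low) + 0.32·t(High)
Solving: t(Low) = 3.3716, t(High) = 3.1564.
Expected days from Low to Medium: 3.3716.

3.3716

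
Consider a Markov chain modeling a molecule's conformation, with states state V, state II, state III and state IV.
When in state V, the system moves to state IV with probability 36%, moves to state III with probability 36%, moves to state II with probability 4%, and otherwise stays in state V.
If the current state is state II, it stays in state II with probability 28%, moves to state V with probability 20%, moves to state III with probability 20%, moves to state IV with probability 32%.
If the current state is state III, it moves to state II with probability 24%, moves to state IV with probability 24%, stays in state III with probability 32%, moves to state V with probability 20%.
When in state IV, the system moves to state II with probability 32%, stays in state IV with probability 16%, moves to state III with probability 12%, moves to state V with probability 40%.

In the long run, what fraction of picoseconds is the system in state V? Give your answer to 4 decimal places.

0.2641

Let the stationary distribution be π with π = πP and π_1 + π_2 + π_3 + π_4 = 1.
π_1 = 0.24·π_1 + 0.2·π_2 + 0.2·π_3 + 0.4·π_4
π_2 = 0.04·π_1 + 0.28·π_2 + 0.24·π_3 + 0.32·π_4
π_3 = 0.36·π_1 + 0.2·π_2 + 0.32·π_3 + 0.12·π_4
Solving with the normalization constraint gives π = (0.2641, 0.2173, 0.2510, 0.2677).
So the stationary probability of state V is 0.2641.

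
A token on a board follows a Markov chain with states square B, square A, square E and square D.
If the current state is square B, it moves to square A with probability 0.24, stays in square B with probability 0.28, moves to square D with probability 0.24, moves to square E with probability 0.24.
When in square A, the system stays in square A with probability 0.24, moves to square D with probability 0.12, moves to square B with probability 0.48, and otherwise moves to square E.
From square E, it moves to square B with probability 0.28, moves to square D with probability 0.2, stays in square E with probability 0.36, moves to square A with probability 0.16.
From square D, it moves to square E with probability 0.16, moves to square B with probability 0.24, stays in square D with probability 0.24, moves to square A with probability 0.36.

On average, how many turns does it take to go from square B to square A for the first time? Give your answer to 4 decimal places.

Let t(s) be the expected number of turns to first reach square A from state s, with t(square A) = 0. Conditioning on the first turn:
t(square B) = 1 + 0.28·t(square B) + 0.24·t(square E) + 0.24·t(square D)
t(square E) = 1 + 0.28·t(square B) + 0.36·t(square E) + 0.2·t(square D)
t(square D) = 1 + 0.24·t(square B) + 0.16·t(square E) + 0.24·t(square D)
Solving: t(square B) = 4.0413, t(square E) = 4.4322, t(square D) = 3.5251.
Expected turns from square B to square A: 4.0413.

4.0413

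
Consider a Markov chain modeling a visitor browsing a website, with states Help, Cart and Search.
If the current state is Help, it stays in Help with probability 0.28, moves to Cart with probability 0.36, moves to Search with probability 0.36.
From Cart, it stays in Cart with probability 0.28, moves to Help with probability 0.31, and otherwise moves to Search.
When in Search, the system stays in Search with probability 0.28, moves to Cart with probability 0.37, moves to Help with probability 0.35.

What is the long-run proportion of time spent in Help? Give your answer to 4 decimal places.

Let the stationary distribution be π with π = πP and π_1 + π_2 + π_3 = 1.
π_1 = 0.28·π_1 + 0.31·π_2 + 0.35·π_3
π_2 = 0.36·π_1 + 0.28·π_2 + 0.37·π_3
Solving with the normalization constraint gives π = (0.3145, 0.3366, 0.3489).
So the stationary probability of Help is 0.3145.

0.3145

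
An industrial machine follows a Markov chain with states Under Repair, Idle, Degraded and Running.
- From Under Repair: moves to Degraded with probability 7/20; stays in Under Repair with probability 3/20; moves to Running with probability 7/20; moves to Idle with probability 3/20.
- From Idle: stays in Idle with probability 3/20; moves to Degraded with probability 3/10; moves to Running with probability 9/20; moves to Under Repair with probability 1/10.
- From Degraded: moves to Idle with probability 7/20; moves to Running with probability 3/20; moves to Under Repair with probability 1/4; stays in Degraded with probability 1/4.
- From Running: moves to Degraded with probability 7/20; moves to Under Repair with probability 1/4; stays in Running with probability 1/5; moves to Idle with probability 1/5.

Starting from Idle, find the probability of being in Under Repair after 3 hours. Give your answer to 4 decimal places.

Propagate the distribution vector 3 hours from Idle.
After 0 hours: (0.0000, 1.0000, 0.0000, 0.0000)
After 1 hour: (0.1000, 0.1500, 0.3000, 0.4500)
After 2 hours: (0.2175, 0.2325, 0.3125, 0.2375)
After 3 hours: (0.1934, 0.2244, 0.3071, 0.2751)
P(in Under Repair after 3 hours) = 0.1934

0.1934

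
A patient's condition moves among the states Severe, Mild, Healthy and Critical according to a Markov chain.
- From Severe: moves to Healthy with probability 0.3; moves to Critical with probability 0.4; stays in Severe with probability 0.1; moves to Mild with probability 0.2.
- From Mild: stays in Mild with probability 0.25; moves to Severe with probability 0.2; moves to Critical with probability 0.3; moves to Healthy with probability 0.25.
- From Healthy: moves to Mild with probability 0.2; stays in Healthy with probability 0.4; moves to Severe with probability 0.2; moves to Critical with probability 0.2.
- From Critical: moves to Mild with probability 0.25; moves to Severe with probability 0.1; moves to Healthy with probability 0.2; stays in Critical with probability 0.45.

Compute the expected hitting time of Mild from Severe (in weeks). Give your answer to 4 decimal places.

Let t(s) be the expected number of weeks to first reach Mild from state s, with t(Mild) = 0. Conditioning on the first week:
t(Severe) = 1 + 0.1·t(Severe) + 0.3·t(Healthy) + 0.4·t(Critical)
t(Healthy) = 1 + 0.2·t(Severe) + 0.4·t(Healthy) + 0.2·t(Critical)
t(Critical) = 1 + 0.1·t(Severe) + 0.2·t(Healthy) + 0.45·t(Critical)
Solving: t(Severe) = 4.5879, t(Healthy) = 4.6429, t(Critical) = 4.3407.
Expected weeks from Severe to Mild: 4.5879.

4.5879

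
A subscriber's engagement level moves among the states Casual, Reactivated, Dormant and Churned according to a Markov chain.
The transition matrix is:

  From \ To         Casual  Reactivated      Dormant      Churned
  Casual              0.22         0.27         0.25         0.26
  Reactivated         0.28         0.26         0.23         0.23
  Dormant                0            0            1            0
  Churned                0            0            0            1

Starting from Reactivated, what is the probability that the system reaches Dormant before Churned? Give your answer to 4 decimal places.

Let h(s) be the probability of absorption at Dormant starting from transient state s. Then h(Dormant) = 1 and h(Churned) = 0. By first-step analysis:
h(Casual) = 0.22·h(Casual) + 0.27·h(Reactivated) + 0.25·1 + 0.26·0
h(Reactivated) = 0.28·h(Casual) + 0.26·h(Reactivated) + 0.23·1 + 0.23·0
Solving: h(Casual) = 0.4926, h(Reactivated) = 0.4972.
Starting from Reactivated, the probability is 0.4972.

0.4972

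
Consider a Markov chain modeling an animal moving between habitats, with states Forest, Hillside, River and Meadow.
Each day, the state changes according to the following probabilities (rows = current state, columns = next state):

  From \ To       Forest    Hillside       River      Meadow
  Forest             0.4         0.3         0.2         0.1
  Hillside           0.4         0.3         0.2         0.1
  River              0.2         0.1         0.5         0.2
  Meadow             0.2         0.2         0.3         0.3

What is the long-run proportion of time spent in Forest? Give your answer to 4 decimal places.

Let the stationary distribution be π with π = πP and π_1 + π_2 + π_3 + π_4 = 1.
π_1 = 0.4·π_1 + 0.4·π_2 + 0.2·π_3 + 0.2·π_4
π_2 = 0.3·π_1 + 0.3·π_2 + 0.1·π_3 + 0.2·π_4
π_3 = 0.2·π_1 + 0.2·π_2 + 0.5·π_3 + 0.3·π_4
Solving with the normalization constraint gives π = (0.3055, 0.2218, 0.3091, 0.1636).
So the stationary probability of Forest is 0.3055.

0.3055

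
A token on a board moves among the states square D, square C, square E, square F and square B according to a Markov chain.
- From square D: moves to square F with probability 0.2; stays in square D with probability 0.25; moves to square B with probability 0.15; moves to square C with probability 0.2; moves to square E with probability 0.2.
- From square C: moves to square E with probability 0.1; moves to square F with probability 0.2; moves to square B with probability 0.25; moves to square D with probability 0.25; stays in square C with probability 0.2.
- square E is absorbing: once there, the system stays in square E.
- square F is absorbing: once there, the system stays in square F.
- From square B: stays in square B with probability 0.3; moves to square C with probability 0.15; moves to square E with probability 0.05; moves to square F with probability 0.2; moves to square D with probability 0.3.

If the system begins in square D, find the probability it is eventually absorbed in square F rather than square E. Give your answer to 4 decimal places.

0.5695

Let h(s) be the probability of absorption at square F starting from transient state s. Then h(square F) = 1 and h(square E) = 0. By first-step analysis:
h(square D) = 0.25·h(square D) + 0.2·h(square C) + 0.2·0 + 0.2·1 + 0.15·h(square B)
h(square C) = 0.25·h(square D) + 0.2·h(square C) + 0.1·0 + 0.2·1 + 0.25·h(square B)
h(square B) = 0.3·h(square D) + 0.15·h(square C) + 0.05·0 + 0.2·1 + 0.3·h(square B)
Solving: h(square D) = 0.5695, h(square C) = 0.6361, h(square B) = 0.6661.
Starting from square D, the probability is 0.5695.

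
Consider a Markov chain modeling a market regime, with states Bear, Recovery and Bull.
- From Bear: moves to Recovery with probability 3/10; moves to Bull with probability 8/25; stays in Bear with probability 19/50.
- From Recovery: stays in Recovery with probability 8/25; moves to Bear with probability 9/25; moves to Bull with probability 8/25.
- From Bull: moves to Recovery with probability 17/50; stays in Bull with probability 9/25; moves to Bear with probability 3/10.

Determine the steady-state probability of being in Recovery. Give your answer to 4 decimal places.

Let the stationary distribution be π with π = πP and π_1 + π_2 + π_3 = 1.
π_1 = 0.38·π_1 + 0.36·π_2 + 0.3·π_3
π_2 = 0.3·π_1 + 0.32·π_2 + 0.34·π_3
Solving with the normalization constraint gives π = (0.3469, 0.3197, 0.3333).
So the stationary probability of Recovery is 0.3197.

0.3197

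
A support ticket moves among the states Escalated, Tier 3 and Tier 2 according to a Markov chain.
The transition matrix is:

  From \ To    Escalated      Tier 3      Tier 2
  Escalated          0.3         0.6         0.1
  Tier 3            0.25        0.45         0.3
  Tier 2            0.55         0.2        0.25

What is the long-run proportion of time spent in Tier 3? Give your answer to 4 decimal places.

Let the stationary distribution be π with π = πP and π_1 + π_2 + π_3 = 1.
π_1 = 0.3·π_1 + 0.25·π_2 + 0.55·π_3
π_2 = 0.6·π_1 + 0.45·π_2 + 0.2·π_3
Solving with the normalization constraint gives π = (0.3333, 0.4444, 0.2222).
So the stationary probability of Tier 3 is 0.4444.

0.4444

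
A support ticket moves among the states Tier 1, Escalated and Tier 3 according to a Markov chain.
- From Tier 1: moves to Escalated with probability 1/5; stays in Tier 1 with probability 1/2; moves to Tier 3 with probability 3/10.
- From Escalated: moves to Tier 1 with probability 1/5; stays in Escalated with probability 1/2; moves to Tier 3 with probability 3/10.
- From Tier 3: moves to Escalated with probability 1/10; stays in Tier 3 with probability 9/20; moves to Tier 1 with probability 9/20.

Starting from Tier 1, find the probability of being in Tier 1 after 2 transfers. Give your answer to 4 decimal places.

0.4250

Sum over the intermediate state after 1 transfer:
P = P(Tier 1→Tier 1)·P(Tier 1→Tier 1) + P(Tier 1→Escalated)·P(Escalated→Tier 1) + P(Tier 1→Tier 3)·P(Tier 3→Tier 1)
  = 0.5×0.5 + 0.2×0.2 + 0.3×0.45
  = 0.2500 + 0.0400 + 0.1350 = 0.4250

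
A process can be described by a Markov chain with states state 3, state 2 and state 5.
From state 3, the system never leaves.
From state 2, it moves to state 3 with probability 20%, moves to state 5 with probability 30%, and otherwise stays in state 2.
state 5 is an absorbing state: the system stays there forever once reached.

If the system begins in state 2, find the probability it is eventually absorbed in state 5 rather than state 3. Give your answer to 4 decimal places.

Let h(s) be the probability of absorption at state 5 starting from transient state s. Then h(state 5) = 1 and h(state 3) = 0. By first-step analysis:
h(state 2) = 0.2·0 + 0.5·h(state 2) + 0.3·1
Solving: h(state 2) = 0.6000.
Starting from state 2, the probability is 0.6000.

0.6000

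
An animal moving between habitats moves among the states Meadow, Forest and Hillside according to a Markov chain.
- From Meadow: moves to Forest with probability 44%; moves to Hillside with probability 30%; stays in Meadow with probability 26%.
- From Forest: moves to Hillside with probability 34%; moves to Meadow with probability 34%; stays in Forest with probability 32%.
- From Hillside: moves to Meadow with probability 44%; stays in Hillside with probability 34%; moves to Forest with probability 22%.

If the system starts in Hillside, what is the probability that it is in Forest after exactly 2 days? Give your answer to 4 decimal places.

0.3388

Sum over the intermediate state after 1 day:
P = P(Hillside→Meadow)·P(Meadow→Forest) + P(Hillside→Forest)·P(Forest→Forest) + P(Hillside→Hillside)·P(Hillside→Forest)
  = 0.44×0.44 + 0.22×0.32 + 0.34×0.22
  = 0.1936 + 0.0704 + 0.0748 = 0.3388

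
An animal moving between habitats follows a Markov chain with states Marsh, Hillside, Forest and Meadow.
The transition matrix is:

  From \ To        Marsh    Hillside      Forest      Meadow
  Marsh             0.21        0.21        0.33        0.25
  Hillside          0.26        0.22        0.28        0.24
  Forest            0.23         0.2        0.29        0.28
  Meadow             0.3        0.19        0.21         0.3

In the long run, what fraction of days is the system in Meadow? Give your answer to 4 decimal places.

0.2697

Let the stationary distribution be π with π = πP and π_1 + π_2 + π_3 + π_4 = 1.
π_1 = 0.21·π_1 + 0.26·π_2 + 0.23·π_3 + 0.3·π_4
π_2 = 0.21·π_1 + 0.22·π_2 + 0.2·π_3 + 0.19·π_4
π_3 = 0.33·π_1 + 0.28·π_2 + 0.29·π_3 + 0.21·π_4
Solving with the normalization constraint gives π = (0.2500, 0.2039, 0.2764, 0.2697).
So the stationary probability of Meadow is 0.2697.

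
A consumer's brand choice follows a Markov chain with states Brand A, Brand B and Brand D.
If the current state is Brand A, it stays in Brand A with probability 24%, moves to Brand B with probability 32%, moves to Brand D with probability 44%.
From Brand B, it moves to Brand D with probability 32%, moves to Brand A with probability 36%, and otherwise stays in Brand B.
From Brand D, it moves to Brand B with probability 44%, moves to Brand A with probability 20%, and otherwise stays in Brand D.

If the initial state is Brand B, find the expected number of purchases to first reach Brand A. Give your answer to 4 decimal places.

Let t(s) be the expected number of purchases to first reach Brand A from state s, with t(Brand A) = 0. Conditioning on the first purchase:
t(Brand B) = 1 + 0.32·t(Brand B) + 0.32·t(Brand D)
t(Brand D) = 1 + 0.44·t(Brand B) + 0.36·t(Brand D)
Solving: t(Brand B) = 3.2609, t(Brand D) = 3.8043.
Expected purchases from Brand B to Brand A: 3.2609.

3.2609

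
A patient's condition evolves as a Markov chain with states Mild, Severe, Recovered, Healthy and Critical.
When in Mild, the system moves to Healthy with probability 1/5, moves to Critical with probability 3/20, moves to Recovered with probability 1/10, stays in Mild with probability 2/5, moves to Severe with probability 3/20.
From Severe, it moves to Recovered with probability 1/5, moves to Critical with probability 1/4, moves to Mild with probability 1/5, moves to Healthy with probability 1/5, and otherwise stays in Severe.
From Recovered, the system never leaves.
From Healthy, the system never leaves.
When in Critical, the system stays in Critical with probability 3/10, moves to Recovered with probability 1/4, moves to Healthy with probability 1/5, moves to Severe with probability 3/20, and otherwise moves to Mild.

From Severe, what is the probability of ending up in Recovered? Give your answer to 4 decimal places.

0.4872

Let h(s) be the probability of absorption at Recovered starting from transient state s. Then h(Recovered) = 1 and h(Healthy) = 0. By first-step analysis:
h(Mild) = 0.4·h(Mild) + 0.15·h(Severe) + 0.1·1 + 0.2·0 + 0.15·h(Critical)
h(Severe) = 0.2·h(Mild) + 0.15·h(Severe) + 0.2·1 + 0.2·0 + 0.25·h(Critical)
h(Critical) = 0.1·h(Mild) + 0.15·h(Severe) + 0.25·1 + 0.2·0 + 0.3·h(Critical)
Solving: h(Mild) = 0.4188, h(Severe) = 0.4872, h(Critical) = 0.5214.
Starting from Severe, the probability is 0.4872.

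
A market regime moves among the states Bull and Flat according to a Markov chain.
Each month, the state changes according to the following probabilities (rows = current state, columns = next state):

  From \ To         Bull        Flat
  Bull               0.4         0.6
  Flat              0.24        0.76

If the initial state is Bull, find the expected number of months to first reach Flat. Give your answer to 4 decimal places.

1.6667

Let t(s) be the expected number of months to first reach Flat from state s, with t(Flat) = 0. Conditioning on the first month:
t(Bull) = 1 + 0.4·t(Bull)
Solving: t(Bull) = 1.6667.
Expected months from Bull to Flat: 1.6667.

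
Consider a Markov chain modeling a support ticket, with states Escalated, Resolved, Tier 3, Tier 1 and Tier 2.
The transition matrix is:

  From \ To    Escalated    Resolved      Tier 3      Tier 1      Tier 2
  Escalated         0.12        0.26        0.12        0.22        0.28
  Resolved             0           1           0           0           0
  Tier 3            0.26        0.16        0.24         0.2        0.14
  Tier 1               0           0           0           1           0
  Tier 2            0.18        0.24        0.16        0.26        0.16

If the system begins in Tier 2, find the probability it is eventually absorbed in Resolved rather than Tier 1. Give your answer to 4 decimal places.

0.4869

Let h(s) be the probability of absorption at Resolved starting from transient state s. Then h(Resolved) = 1 and h(Tier 1) = 0. By first-step analysis:
h(Escalated) = 0.12·h(Escalated) + 0.26·1 + 0.12·h(Tier 3) + 0.22·0 + 0.28·h(Tier 2)
h(Tier 3) = 0.26·h(Escalated) + 0.16·1 + 0.24·h(Tier 3) + 0.2·0 + 0.14·h(Tier 2)
h(Tier 2) = 0.18·h(Escalated) + 0.24·1 + 0.16·h(Tier 3) + 0.26·0 + 0.16·h(Tier 2)
Solving: h(Escalated) = 0.5154, h(Tier 3) = 0.4765, h(Tier 2) = 0.4869.
Starting from Tier 2, the probability is 0.4869.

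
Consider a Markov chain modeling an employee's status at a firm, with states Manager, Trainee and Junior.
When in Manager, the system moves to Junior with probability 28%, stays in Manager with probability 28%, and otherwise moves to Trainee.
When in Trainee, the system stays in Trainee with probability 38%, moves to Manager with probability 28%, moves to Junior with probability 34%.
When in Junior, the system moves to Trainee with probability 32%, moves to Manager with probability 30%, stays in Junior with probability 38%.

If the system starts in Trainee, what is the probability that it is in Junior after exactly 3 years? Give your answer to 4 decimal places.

Propagate the distribution vector 3 years from Trainee.
After 0 years: (0.0000, 1.0000, 0.0000)
After 1 year: (0.2800, 0.3800, 0.3400)
After 2 years: (0.2868, 0.3764, 0.3368)
After 3 years: (0.2867, 0.3770, 0.3363)
P(in Junior after 3 years) = 0.3363

0.3363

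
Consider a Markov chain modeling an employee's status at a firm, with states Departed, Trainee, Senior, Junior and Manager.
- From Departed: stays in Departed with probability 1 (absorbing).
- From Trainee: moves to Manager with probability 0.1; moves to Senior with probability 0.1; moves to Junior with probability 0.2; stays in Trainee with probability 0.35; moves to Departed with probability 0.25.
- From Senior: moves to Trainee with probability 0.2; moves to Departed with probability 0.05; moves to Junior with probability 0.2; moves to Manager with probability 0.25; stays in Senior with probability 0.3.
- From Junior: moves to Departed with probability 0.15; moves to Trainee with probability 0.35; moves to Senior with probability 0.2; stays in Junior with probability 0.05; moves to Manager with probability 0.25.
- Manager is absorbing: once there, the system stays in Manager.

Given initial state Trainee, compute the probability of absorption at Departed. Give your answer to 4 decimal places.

Let h(s) be the probability of absorption at Departed starting from transient state s. Then h(Departed) = 1 and h(Manager) = 0. By first-step analysis:
h(Trainee) = 0.25·1 + 0.35·h(Trainee) + 0.1·h(Senior) + 0.2·h(Junior) + 0.1·0
h(Senior) = 0.05·1 + 0.2·h(Trainee) + 0.3·h(Senior) + 0.2·h(Junior) + 0.25·0
h(Junior) = 0.15·1 + 0.35·h(Trainee) + 0.2·h(Senior) + 0.05·h(Junior) + 0.25·0
Solving: h(Trainee) = 0.5785, h(Senior) = 0.3647, h(Junior) = 0.4478.
Starting from Trainee, the probability is 0.5785.

0.5785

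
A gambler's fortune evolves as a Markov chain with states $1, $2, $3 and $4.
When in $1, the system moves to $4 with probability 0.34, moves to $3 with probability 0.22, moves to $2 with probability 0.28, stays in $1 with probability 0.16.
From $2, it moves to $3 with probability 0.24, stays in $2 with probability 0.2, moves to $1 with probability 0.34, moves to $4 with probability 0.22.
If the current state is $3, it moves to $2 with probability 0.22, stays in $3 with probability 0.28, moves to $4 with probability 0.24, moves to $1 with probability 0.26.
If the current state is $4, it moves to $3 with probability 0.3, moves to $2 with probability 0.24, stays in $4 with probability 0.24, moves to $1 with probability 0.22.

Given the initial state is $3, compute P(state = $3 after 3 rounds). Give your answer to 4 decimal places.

Propagate the distribution vector 3 rounds from $3.
After 0 rounds: (0.0000, 0.0000, 1.0000, 0.0000)
After 1 round: (0.2600, 0.2200, 0.2800, 0.2400)
After 2 rounds: (0.2420, 0.2360, 0.2604, 0.2616)
After 3 rounds: (0.2442, 0.2350, 0.2613, 0.2595)
P(in $3 after 3 rounds) = 0.2613

0.2613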